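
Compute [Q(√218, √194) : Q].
[Q(√218, √194) : Q] = 4

[Q(√218):Q] = 2 (min poly x^2 - 218, irreducible since 218 is squarefree > 1). For the top step, suppose √194 ∈ Q(√218), say √194 = c + d√218 with c, d ∈ Q. Squaring: 194 = c^2 + 218d^2 + 2cd√218. Since √218 ∉ Q this forces 2cd = 0. If d = 0 then √194 = c ∈ Q, contradicting 194 squarefree > 1. If c = 0 then 194 = 218d^2, so 218·194 = (218d)^2 is a perfect square in Q — but 218·194 = 42292 is not a perfect square (since 218 and 194 are distinct squarefree integers). Contradiction. Hence √194 ∉ Q(√218), so x^2 - 194 stays irreducible over Q(√218) and [Q(√218, √194) : Q(√218)] = 2. By the tower law, [Q(√218, √194) : Q] = 2 · 2 = 4.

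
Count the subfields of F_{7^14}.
F_{7^14} has 4 subfields

The subfields of F_{p^n} are exactly the fields F_{p^d} for d | n (each is the fixed field of the unique index-d subgroup of Gal(F_{p^n}/F_p) ≅ Z/nZ). The divisors of n = 14 are {1, 2, 7, 14}, giving 4 subfields: F_{7^1}, F_{7^2}, F_{7^7}, F_{7^14}.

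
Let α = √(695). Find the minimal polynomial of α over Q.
m_α(x) = x^2 - 695

α satisfies α^2 - 695 = 0, so x^2 - 695 annihilates α. Since d = 695 is squarefree and ≠ 1, it is not a perfect square in Q, so x^2 - 695 has no rational root and is therefore irreducible over Q (a degree-2 polynomial over a field is irreducible iff it has no root). Hence m_α(x) = x^2 - 695.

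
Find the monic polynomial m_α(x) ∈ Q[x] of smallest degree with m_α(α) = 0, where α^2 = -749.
m_α(x) = x^2 + 749

α satisfies α^2 + 749 = 0, so x^2 + 749 annihilates α. Since d = -749 is squarefree and ≠ 1, it is not a perfect square in Q, so x^2 + 749 has no rational root and is therefore irreducible over Q (a degree-2 polynomial over a field is irreducible iff it has no root). Hence m_α(x) = x^2 + 749.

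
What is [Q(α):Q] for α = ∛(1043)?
[Q(α):Q] = 3

The minimal polynomial of α is x^3 - 1043, irreducible over Q since 1043 is not a perfect cube (so x^3 - 1043 has no rational root). Hence [Q(α):Q] = deg(m_α) = 3.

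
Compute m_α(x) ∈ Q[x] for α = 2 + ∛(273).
m_α(x) = x^3 - 6x^2 + 12x - 281

Set β = α - 2 = ∛(273), so β^3 = 273. Then (α - 2)^3 - 273 = 0, i.e. α is a root of g(x) = (x - 2)^3 - 273 = x^3 - 6x^2 + 12x - 281. Since g(x) = h(x - 2) where h(x) = x^3 - 273, and h is irreducible over Q (because 273 is not a perfect cube, so h has no rational root, and a monic cubic with no rational root is irreducible), g is also irreducible (irreducibility is preserved under the substitution x → x - 2). Hence m_α(x) = x^3 - 6x^2 + 12x - 281.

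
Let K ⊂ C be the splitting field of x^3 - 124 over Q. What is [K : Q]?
[K : Q] = 6

The roots of x^3 - 124 are ∛124, ω∛124, ω^2∛124 where ω = e^(2πi/3) is a primitive cube root of unity, so K = Q(∛124, ω). Now [Q(∛124):Q] = 3 (since 124 is not a perfect cube, x^3 - 124 is irreducible) and [Q(ω):Q] = 2. Both 2 and 3 divide [K:Q], and [K:Q] ≤ 3·2 = 6, so [K:Q] = 6. (Equivalently: Q(∛124) ⊂ R but ω ∉ R, so [K : Q(∛124)] = 2.)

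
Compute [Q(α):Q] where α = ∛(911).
[Q(α):Q] = 3

The minimal polynomial of α is x^3 - 911, irreducible over Q since 911 is not a perfect cube (so x^3 - 911 has no rational root). Hence [Q(α):Q] = deg(m_α) = 3.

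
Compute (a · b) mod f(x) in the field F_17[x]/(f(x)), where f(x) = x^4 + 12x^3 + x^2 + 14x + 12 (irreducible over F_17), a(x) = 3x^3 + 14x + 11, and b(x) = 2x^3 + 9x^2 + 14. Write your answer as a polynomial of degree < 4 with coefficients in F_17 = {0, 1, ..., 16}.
a · b ≡ 3x^3 + 10x^2 + 8x + 6 (mod f(x))

Multiply in F_17[x]: a(x)·b(x) = (3x^3 + 14x + 11)·(2x^3 + 9x^2 + 14) = 6x^6 + 10x^5 + 11x^4 + 3x^3 + 14x^2 + 9x + 1. This has degree ≥ 4, so divide by f(x) over F_17: 6x^6 + 10x^5 + 11x^4 + 3x^3 + 14x^2 + 9x + 1 = (6x^2 + 6x + 1)·(x^4 + 12x^3 + x^2 + 14x + 12) + (3x^3 + 10x^2 + 8x + 6). Hence a·b ≡ 3x^3 + 10x^2 + 8x + 6 (mod f). (F_17[x]/(f) is a field with 17^4 = 83521 elements since f is irreducible of degree 4.)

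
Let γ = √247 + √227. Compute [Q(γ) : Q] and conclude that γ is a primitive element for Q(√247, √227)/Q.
[Q(γ) : Q] = 4 (equivalently, Q(γ) = Q(√247, √227))

Obviously Q(γ) ⊆ Q(√247, √227), and [Q(√247, √227):Q] = 4 (since 247, 227 are distinct squarefree integers > 1 with 56069 not a perfect square). To show equality we compute the minimal polynomial of γ. From γ = √247 + √227: γ^2 = 247 + 2√(56069) + 227 = 474 + 2√(56069), so γ^2 - 474 = 2√(56069); squaring, (γ^2 - 474)^2 = 4·56069, i.e. γ^4 - 948γ^2 + 224676 - 224276 = 0, i.e. γ^4 - 948γ^2 + 400 = 0. So γ is a root of x^4 - 948x^2 + 400. This polynomial is irreducible over Q: it has no rational root (each ±√247 ± √227 is irrational), and any factorization into two quadratics over Q would force √(56069) ∈ Q (pairing opposite roots) or √247, √227 ∈ Q (other pairings), all impossible. Hence [Q(γ):Q] = 4 = [Q(√247, √227):Q], so Q(γ) = Q(√247, √227).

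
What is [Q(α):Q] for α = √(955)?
[Q(α):Q] = 2

[Q(α):Q] equals the degree of the minimal polynomial of α. Here α^2 = 955 and x^2 - 955 is irreducible (d = 955 is squarefree, ≠ 1, hence not a square), so deg(m_α) = 2. Thus [Q(α):Q] = 2.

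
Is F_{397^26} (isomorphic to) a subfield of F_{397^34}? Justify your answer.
No: F_{397^26} is not a subfield of F_{397^34}

F_{p^m} embeds in F_{p^n} iff m | n. Here 26 ∤ 34 (since 34 = 1·26 + 8 with remainder 8 ≠ 0), so F_{397^26} is not a subfield of F_{397^34}. Equivalently: if it were, the tower law would give 26 = [F_{397^26}:F_397] dividing [F_{397^34}:F_397] = 34, contradiction.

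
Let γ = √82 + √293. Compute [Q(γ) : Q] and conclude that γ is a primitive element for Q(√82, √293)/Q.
[Q(γ) : Q] = 4 (equivalently, Q(γ) = Q(√82, √293))

Obviously Q(γ) ⊆ Q(√82, √293), and [Q(√82, √293):Q] = 4 (since 82, 293 are distinct squarefree integers > 1 with 24026 not a perfect square). To show equality we compute the minimal polynomial of γ. From γ = √82 + √293: γ^2 = 82 + 2√(24026) + 293 = 375 + 2√(24026), so γ^2 - 375 = 2√(24026); squaring, (γ^2 - 375)^2 = 4·24026, i.e. γ^4 - 750γ^2 + 140625 - 96104 = 0, i.e. γ^4 - 750γ^2 + 44521 = 0. So γ is a root of x^4 - 750x^2 + 44521. This polynomial is irreducible over Q: it has no rational root (each ±√82 ± √293 is irrational), and any factorization into two quadratics over Q would force √(24026) ∈ Q (pairing opposite roots) or √82, √293 ∈ Q (other pairings), all impossible. Hence [Q(γ):Q] = 4 = [Q(√82, √293):Q], so Q(γ) = Q(√82, √293).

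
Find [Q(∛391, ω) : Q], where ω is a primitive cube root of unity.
[Q(∛391, ω) : Q] = 6

[Q(∛391):Q] = 3 (min poly x^3 - 391, irreducible since 391 is not a perfect cube). [Q(ω):Q] = 2 (min poly x^2 + x + 1). Since Q(∛391) ⊂ R and ω ∉ R, we have ω ∉ Q(∛391), so x^2 + x + 1 remains irreducible over Q(∛391) and [Q(∛391, ω) : Q(∛391)] = 2. By the tower law, [Q(∛391, ω) : Q] = 3 · 2 = 6. (In fact Q(∛391, ω) is the splitting field of x^3 - 391 over Q.)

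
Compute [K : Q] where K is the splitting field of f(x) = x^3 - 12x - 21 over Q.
[K : Q] = 6

By the rational root test, any rational root of the monic integer polynomial f(x) = x^3 - 12x - 21 must be an integer dividing the constant term -21, i.e. one of ±{1, 3, 7, 21}. Evaluating: f(1) = -32, f(-1) = -10, f(3) = -30, f(-3) = -12, f(7) = 238, f(-7) = -280, f(21) = 8988, f(-21) = -9030; none is 0, so f has no rational root and is therefore irreducible over Q (a cubic with no linear factor over a field is irreducible). For an irreducible cubic, the Galois group is A_3 or S_3 according as the discriminant disc(f) = -4a^3 - 27b^2 = -4·(-12)^3 - 27·(-21)^2 = -4995 is or is not a square in Q. Here disc(f) = -4995 is not a perfect square in Q, so the Galois group of f over Q is not contained in A_3 and must be all of S_3. The splitting field has degree |S_3| = 6 over Q, so [K : Q] = 6.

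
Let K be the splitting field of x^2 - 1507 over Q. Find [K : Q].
[K : Q] = 2

f(x) = x^2 - 1507 factors as (x - √1507)(x + √1507). The splitting field is K = Q(√1507). Since 1507 is squarefree and > 1, it is not a perfect square, so x^2 - 1507 is irreducible over Q and [Q(√1507) : Q] = 2. Hence [K : Q] = 2.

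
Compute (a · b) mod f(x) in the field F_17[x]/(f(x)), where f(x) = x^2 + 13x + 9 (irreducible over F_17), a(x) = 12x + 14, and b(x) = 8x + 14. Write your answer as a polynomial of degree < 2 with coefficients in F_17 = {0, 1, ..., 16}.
a · b ≡ x + 12 (mod f(x))

Multiply in F_17[x]: a(x)·b(x) = (12x + 14)·(8x + 14) = 11x^2 + 8x + 9. This has degree ≥ 2, so divide by f(x) over F_17: 11x^2 + 8x + 9 = (11)·(x^2 + 13x + 9) + (x + 12). Hence a·b ≡ x + 12 (mod f). (F_17[x]/(f) is a field with 17^2 = 289 elements since f is irreducible of degree 2.)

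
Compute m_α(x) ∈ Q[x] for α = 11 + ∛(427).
m_α(x) = x^3 - 33x^2 + 363x - 1758

Set β = α - 11 = ∛(427), so β^3 = 427. Then (α - 11)^3 - 427 = 0, i.e. α is a root of g(x) = (x - 11)^3 - 427 = x^3 - 33x^2 + 363x - 1758. Since g(x) = h(x - 11) where h(x) = x^3 - 427, and h is irreducible over Q (because 427 is not a perfect cube, so h has no rational root, and a monic cubic with no rational root is irreducible), g is also irreducible (irreducibility is preserved under the substitution x → x - 11). Hence m_α(x) = x^3 - 33x^2 + 363x - 1758.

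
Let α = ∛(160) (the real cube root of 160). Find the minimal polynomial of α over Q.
m_α(x) = x^3 - 160

α satisfies α^3 = 160, so x^3 - 160 annihilates α. By the rational root test, a rational root p/q (in lowest terms) of x^3 - 160 would satisfy p^3 = 160 q^3, forcing q = 1 and p^3 = 160; but 160 is not a perfect cube, contradiction. A monic cubic over Q with no rational root is irreducible (any nontrivial factorization would include a linear factor). Hence x^3 - 160 is the minimal polynomial of α, and in particular [Q(α):Q] = 3.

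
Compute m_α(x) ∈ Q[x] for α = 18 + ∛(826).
m_α(x) = x^3 - 54x^2 + 972x - 6658

Set β = α - 18 = ∛(826), so β^3 = 826. Then (α - 18)^3 - 826 = 0, i.e. α is a root of g(x) = (x - 18)^3 - 826 = x^3 - 54x^2 + 972x - 6658. Since g(x) = h(x - 18) where h(x) = x^3 - 826, and h is irreducible over Q (because 826 is not a perfect cube, so h has no rational root, and a monic cubic with no rational root is irreducible), g is also irreducible (irreducibility is preserved under the substitution x → x - 18). Hence m_α(x) = x^3 - 54x^2 + 972x - 6658.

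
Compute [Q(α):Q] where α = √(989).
[Q(α):Q] = 2

[Q(α):Q] equals the degree of the minimal polynomial of α. Here α^2 = 989 and x^2 - 989 is irreducible (d = 989 is squarefree, ≠ 1, hence not a square), so deg(m_α) = 2. Thus [Q(α):Q] = 2.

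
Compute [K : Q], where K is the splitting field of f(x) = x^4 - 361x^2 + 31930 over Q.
[K : Q] = 4

Solving the quadratic in x^2: x^2 = (361 ± √(361^2 - 4·31930))/2 = (361 ± √2601)/2 = (361 ± 51)/2, giving x^2 = 155 or x^2 = 206. So f(x) = (x^2 - 155)(x^2 - 206) and the roots of f are ±√155, ±√206. Hence the splitting field is K = Q(√155, √206). Since 155 and 206 are distinct squarefree integers > 1, their product 31930 is not a perfect square, so √206 ∉ Q(√155). By the tower law [K:Q] = [Q(√155,√206):Q(√155)] · [Q(√155):Q] = 2 · 2 = 4.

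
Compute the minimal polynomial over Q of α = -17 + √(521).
m_α(x) = x^2 + 34x - 232

From α + 17 = √(521), squaring gives (α + 17)^2 = 521, i.e. α^2 + 34α + 289 = 521, so α^2 + 34α - 232 = 0. The discriminant of x^2 + 34x - 232 is (34)^2 - 4·(-232) = 1156 + 928 = 2084, and 4·(521) is not a perfect square in Q since 521 is squarefree and ≠ 1. Hence x^2 + 34x - 232 is irreducible over Q and is the minimal polynomial of α.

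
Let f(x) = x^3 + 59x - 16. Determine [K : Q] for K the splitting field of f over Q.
[K : Q] = 6

By the rational root test, any rational root of the monic integer polynomial f(x) = x^3 + 59x - 16 must be an integer dividing the constant term -16, i.e. one of ±{1, 2, 4, 8, 16}. Evaluating: f(1) = 44, f(-1) = -76, f(2) = 110, f(-2) = -142, f(4) = 284, f(-4) = -316, f(8) = 968, f(-8) = -1000, f(16) = 5024, f(-16) = -5056; none is 0, so f has no rational root and is therefore irreducible over Q (a cubic with no linear factor over a field is irreducible). For an irreducible cubic, the Galois group is A_3 or S_3 according as the discriminant disc(f) = -4a^3 - 27b^2 = -4·(59)^3 - 27·(-16)^2 = -828428 is or is not a square in Q. Here disc(f) = -828428 is not a perfect square in Q, so the Galois group of f over Q is not contained in A_3 and must be all of S_3. The splitting field has degree |S_3| = 6 over Q, so [K : Q] = 6.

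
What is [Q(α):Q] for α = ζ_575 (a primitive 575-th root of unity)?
[Q(α):Q] = 440

The minimal polynomial of ζ_575 over Q is the 575-th cyclotomic polynomial Φ_575(x), which is irreducible over Q and has degree φ(575) = 440. Hence [Q(α):Q] = φ(575) = 440.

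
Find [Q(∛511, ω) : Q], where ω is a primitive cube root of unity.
[Q(∛511, ω) : Q] = 6

[Q(∛511):Q] = 3 (min poly x^3 - 511, irreducible since 511 is not a perfect cube). [Q(ω):Q] = 2 (min poly x^2 + x + 1). Since Q(∛511) ⊂ R and ω ∉ R, we have ω ∉ Q(∛511), so x^2 + x + 1 remains irreducible over Q(∛511) and [Q(∛511, ω) : Q(∛511)] = 2. By the tower law, [Q(∛511, ω) : Q] = 3 · 2 = 6. (In fact Q(∛511, ω) is the splitting field of x^3 - 511 over Q.)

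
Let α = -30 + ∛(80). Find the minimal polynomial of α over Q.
m_α(x) = x^3 + 90x^2 + 2700x + 26920

Set β = α + 30 = ∛(80), so β^3 = 80. Then (α + 30)^3 - 80 = 0, i.e. α is a root of g(x) = (x + 30)^3 - 80 = x^3 + 90x^2 + 2700x + 26920. Since g(x) = h(x + 30) where h(x) = x^3 - 80, and h is irreducible over Q (because 80 is not a perfect cube, so h has no rational root, and a monic cubic with no rational root is irreducible), g is also irreducible (irreducibility is preserved under the substitution x → x + 30). Hence m_α(x) = x^3 + 90x^2 + 2700x + 26920.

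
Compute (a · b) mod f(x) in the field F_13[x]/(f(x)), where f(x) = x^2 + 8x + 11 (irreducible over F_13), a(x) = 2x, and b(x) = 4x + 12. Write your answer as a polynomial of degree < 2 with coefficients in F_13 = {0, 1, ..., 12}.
a · b ≡ 12x + 3 (mod f(x))

Multiply in F_13[x]: a(x)·b(x) = (2x)·(4x + 12) = 8x^2 + 11x. This has degree ≥ 2, so divide by f(x) over F_13: 8x^2 + 11x = (8)·(x^2 + 8x + 11) + (12x + 3). Hence a·b ≡ 12x + 3 (mod f). (F_13[x]/(f) is a field with 13^2 = 169 elements since f is irreducible of degree 2.)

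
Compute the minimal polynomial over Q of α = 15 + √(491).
m_α(x) = x^2 - 30x - 266

From α - 15 = √(491), squaring gives (α - 15)^2 = 491, i.e. α^2 - 30α + 225 = 491, so α^2 - 30α - 266 = 0. The discriminant of x^2 - 30x - 266 is (-30)^2 - 4·(-266) = 900 + 1064 = 1964, and 4·(491) is not a perfect square in Q since 491 is squarefree and ≠ 1. Hence x^2 - 30x - 266 is irreducible over Q and is the minimal polynomial of α.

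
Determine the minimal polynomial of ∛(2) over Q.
m_α(x) = x^3 - 2

α satisfies α^3 = 2, so x^3 - 2 annihilates α. By the rational root test, a rational root p/q (in lowest terms) of x^3 - 2 would satisfy p^3 = 2 q^3, forcing q = 1 and p^3 = 2; but 2 is not a perfect cube, contradiction. A monic cubic over Q with no rational root is irreducible (any nontrivial factorization would include a linear factor). Hence x^3 - 2 is the minimal polynomial of α, and in particular [Q(α):Q] = 3.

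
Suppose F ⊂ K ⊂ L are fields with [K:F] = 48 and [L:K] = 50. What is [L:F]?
[L:F] = 2400

The tower law says that for any tower of field extensions F ⊂ K ⊂ L with finite degrees, [L:F] = [L:K] · [K:F]. Here this gives [L:F] = 50 · 48 = 2400.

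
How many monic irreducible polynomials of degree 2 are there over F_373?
There are 69378 monic irreducible polynomials of degree 2 over F_373

Each element of F_{373^2} that lies in no proper subfield is a root of exactly one monic irreducible of degree 2 over F_373, and each such polynomial has 2 distinct roots in F_{373^2}. By Möbius inversion the count is N_373(2) = (1/2) Σ_{d|2} μ(2/d) · 373^d = (1/2)(μ(2)·373^1 + μ(1)·373^2) = 138756/2 = 69378.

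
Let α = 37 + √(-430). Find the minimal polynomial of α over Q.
m_α(x) = x^2 - 74x + 1799

From α - 37 = √(-430), squaring gives (α - 37)^2 = -430, i.e. α^2 - 74α + 1369 = -430, so α^2 - 74α + 1799 = 0. The discriminant of x^2 - 74x + 1799 is (-74)^2 - 4·(1799) = 5476 - 7196 = -1720, and 4·(-430) is not a perfect square in Q since -430 is squarefree and ≠ 1. Hence x^2 - 74x + 1799 is irreducible over Q and is the minimal polynomial of α.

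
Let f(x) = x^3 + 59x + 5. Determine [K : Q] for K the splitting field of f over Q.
[K : Q] = 6

By the rational root test, any rational root of the monic integer polynomial f(x) = x^3 + 59x + 5 must be an integer dividing the constant term 5, i.e. one of ±{1, 5}. Evaluating: f(1) = 65, f(-1) = -55, f(5) = 425, f(-5) = -415; none is 0, so f has no rational root and is therefore irreducible over Q (a cubic with no linear factor over a field is irreducible). For an irreducible cubic, the Galois group is A_3 or S_3 according as the discriminant disc(f) = -4a^3 - 27b^2 = -4·(59)^3 - 27·(5)^2 = -822191 is or is not a square in Q. Here disc(f) = -822191 is not a perfect square in Q, so the Galois group of f over Q is not contained in A_3 and must be all of S_3. The splitting field has degree |S_3| = 6 over Q, so [K : Q] = 6.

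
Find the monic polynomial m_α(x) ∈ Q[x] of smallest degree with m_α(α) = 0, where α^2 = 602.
m_α(x) = x^2 - 602

α satisfies α^2 - 602 = 0, so x^2 - 602 annihilates α. Since d = 602 is squarefree and ≠ 1, it is not a perfect square in Q, so x^2 - 602 has no rational root and is therefore irreducible over Q (a degree-2 polynomial over a field is irreducible iff it has no root). Hence m_α(x) = x^2 - 602.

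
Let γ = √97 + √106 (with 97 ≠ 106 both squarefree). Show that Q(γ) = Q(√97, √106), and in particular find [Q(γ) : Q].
[Q(γ) : Q] = 4 (equivalently, Q(γ) = Q(√97, √106))

Obviously Q(γ) ⊆ Q(√97, √106), and [Q(√97, √106):Q] = 4 (since 97, 106 are distinct squarefree integers > 1 with 10282 not a perfect square). To show equality we compute the minimal polynomial of γ. From γ = √97 + √106: γ^2 = 97 + 2√(10282) + 106 = 203 + 2√(10282), so γ^2 - 203 = 2√(10282); squaring, (γ^2 - 203)^2 = 4·10282, i.e. γ^4 - 406γ^2 + 41209 - 41128 = 0, i.e. γ^4 - 406γ^2 + 81 = 0. So γ is a root of x^4 - 406x^2 + 81. This polynomial is irreducible over Q: it has no rational root (each ±√97 ± √106 is irrational), and any factorization into two quadratics over Q would force √(10282) ∈ Q (pairing opposite roots) or √97, √106 ∈ Q (other pairings), all impossible. Hence [Q(γ):Q] = 4 = [Q(√97, √106):Q], so Q(γ) = Q(√97, √106).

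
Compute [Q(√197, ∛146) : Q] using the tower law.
[Q(√197, ∛146) : Q] = 6

Let L = Q(√197, ∛146). Since Q(√197) ⊂ L and [Q(√197):Q] = 2, the tower law gives 2 | [L:Q]. Likewise Q(∛146) ⊂ L with [Q(∛146):Q] = 3 (because 146 is not a perfect cube), so 3 | [L:Q]. As gcd(2,3) = 1, [L:Q] is divisible by 6. Conversely L is generated over Q by √197 and ∛146, so [L:Q] ≤ 2·3 = 6. Therefore [Q(√197, ∛146) : Q] = 6.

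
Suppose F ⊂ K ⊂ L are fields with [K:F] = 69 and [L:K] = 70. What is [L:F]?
[L:F] = 4830

The tower law says that for any tower of field extensions F ⊂ K ⊂ L with finite degrees, [L:F] = [L:K] · [K:F]. Here this gives [L:F] = 70 · 69 = 4830.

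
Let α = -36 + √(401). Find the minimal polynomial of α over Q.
m_α(x) = x^2 + 72x + 895

From α + 36 = √(401), squaring gives (α + 36)^2 = 401, i.e. α^2 + 72α + 1296 = 401, so α^2 + 72α + 895 = 0. The discriminant of x^2 + 72x + 895 is (72)^2 - 4·(895) = 5184 - 3580 = 1604, and 4·(401) is not a perfect square in Q since 401 is squarefree and ≠ 1. Hence x^2 + 72x + 895 is irreducible over Q and is the minimal polynomial of α.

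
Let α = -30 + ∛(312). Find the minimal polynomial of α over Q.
m_α(x) = x^3 + 90x^2 + 2700x + 26688

Set β = α + 30 = ∛(312), so β^3 = 312. Then (α + 30)^3 - 312 = 0, i.e. α is a root of g(x) = (x + 30)^3 - 312 = x^3 + 90x^2 + 2700x + 26688. Since g(x) = h(x + 30) where h(x) = x^3 - 312, and h is irreducible over Q (because 312 is not a perfect cube, so h has no rational root, and a monic cubic with no rational root is irreducible), g is also irreducible (irreducibility is preserved under the substitution x → x + 30). Hence m_α(x) = x^3 + 90x^2 + 2700x + 26688.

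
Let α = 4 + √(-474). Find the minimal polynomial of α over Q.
m_α(x) = x^2 - 8x + 490

From α - 4 = √(-474), squaring gives (α - 4)^2 = -474, i.e. α^2 - 8α + 16 = -474, so α^2 - 8α + 490 = 0. The discriminant of x^2 - 8x + 490 is (-8)^2 - 4·(490) = 64 - 1960 = -1896, and 4·(-474) is not a perfect square in Q since -474 is squarefree and ≠ 1. Hence x^2 - 8x + 490 is irreducible over Q and is the minimal polynomial of α.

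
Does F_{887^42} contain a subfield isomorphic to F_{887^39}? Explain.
No: F_{887^39} is not a subfield of F_{887^42}

F_{p^m} embeds in F_{p^n} iff m | n. Here 39 ∤ 42 (since 42 = 1·39 + 3 with remainder 3 ≠ 0), so F_{887^39} is not a subfield of F_{887^42}. Equivalently: if it were, the tower law would give 39 = [F_{887^39}:F_887] dividing [F_{887^42}:F_887] = 42, contradiction.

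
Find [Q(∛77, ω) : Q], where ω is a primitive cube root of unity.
[Q(∛77, ω) : Q] = 6

[Q(∛77):Q] = 3 (min poly x^3 - 77, irreducible since 77 is not a perfect cube). [Q(ω):Q] = 2 (min poly x^2 + x + 1). Since Q(∛77) ⊂ R and ω ∉ R, we have ω ∉ Q(∛77), so x^2 + x + 1 remains irreducible over Q(∛77) and [Q(∛77, ω) : Q(∛77)] = 2. By the tower law, [Q(∛77, ω) : Q] = 3 · 2 = 6. (In fact Q(∛77, ω) is the splitting field of x^3 - 77 over Q.)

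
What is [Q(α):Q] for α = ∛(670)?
[Q(α):Q] = 3

The minimal polynomial of α is x^3 - 670, irreducible over Q since 670 is not a perfect cube (so x^3 - 670 has no rational root). Hence [Q(α):Q] = deg(m_α) = 3.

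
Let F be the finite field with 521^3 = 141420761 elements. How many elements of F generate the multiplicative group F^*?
There are φ(141420760) = 50353920 primitive elements

F_q^* is cyclic of order q - 1 = 141420760. A cyclic group of order m has exactly φ(m) generators. Here m = 141420760 = 2^3 · 5 · 13 · 31^2 · 283, so the number of primitive elements is φ(141420760) = 50353920.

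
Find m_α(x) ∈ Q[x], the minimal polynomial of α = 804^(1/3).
m_α(x) = x^3 - 804

α satisfies α^3 = 804, so x^3 - 804 annihilates α. By the rational root test, a rational root p/q (in lowest terms) of x^3 - 804 would satisfy p^3 = 804 q^3, forcing q = 1 and p^3 = 804; but 804 is not a perfect cube, contradiction. A monic cubic over Q with no rational root is irreducible (any nontrivial factorization would include a linear factor). Hence x^3 - 804 is the minimal polynomial of α, and in particular [Q(α):Q] = 3.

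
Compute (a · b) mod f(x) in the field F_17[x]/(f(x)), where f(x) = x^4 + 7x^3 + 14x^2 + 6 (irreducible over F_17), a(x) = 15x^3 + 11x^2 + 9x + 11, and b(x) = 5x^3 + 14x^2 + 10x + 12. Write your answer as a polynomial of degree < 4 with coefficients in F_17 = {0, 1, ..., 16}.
a · b ≡ x^3 + 2x^2 + 10x + 14 (mod f(x))

Multiply in F_17[x]: a(x)·b(x) = (15x^3 + 11x^2 + 9x + 11)·(5x^3 + 14x^2 + 10x + 12) = 7x^6 + 10x^5 + 9x^4 + 12x^3 + 2x^2 + 14x + 13. This has degree ≥ 4, so divide by f(x) over F_17: 7x^6 + 10x^5 + 9x^4 + 12x^3 + 2x^2 + 14x + 13 = (7x^2 + 12x + 14)·(x^4 + 7x^3 + 14x^2 + 6) + (x^3 + 2x^2 + 10x + 14). Hence a·b ≡ x^3 + 2x^2 + 10x + 14 (mod f). (F_17[x]/(f) is a field with 17^4 = 83521 elements since f is irreducible of degree 4.)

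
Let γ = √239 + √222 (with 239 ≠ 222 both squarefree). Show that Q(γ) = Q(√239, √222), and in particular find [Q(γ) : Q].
[Q(γ) : Q] = 4 (equivalently, Q(γ) = Q(√239, √222))

Obviously Q(γ) ⊆ Q(√239, √222), and [Q(√239, √222):Q] = 4 (since 239, 222 are distinct squarefree integers > 1 with 53058 not a perfect square). To show equality we compute the minimal polynomial of γ. From γ = √239 + √222: γ^2 = 239 + 2√(53058) + 222 = 461 + 2√(53058), so γ^2 - 461 = 2√(53058); squaring, (γ^2 - 461)^2 = 4·53058, i.e. γ^4 - 922γ^2 + 212521 - 212232 = 0, i.e. γ^4 - 922γ^2 + 289 = 0. So γ is a root of x^4 - 922x^2 + 289. This polynomial is irreducible over Q: it has no rational root (each ±√239 ± √222 is irrational), and any factorization into two quadratics over Q would force √(53058) ∈ Q (pairing opposite roots) or √239, √222 ∈ Q (other pairings), all impossible. Hence [Q(γ):Q] = 4 = [Q(√239, √222):Q], so Q(γ) = Q(√239, √222).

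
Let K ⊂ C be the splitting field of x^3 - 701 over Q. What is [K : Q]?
[K : Q] = 6

The roots of x^3 - 701 are ∛701, ω∛701, ω^2∛701 where ω = e^(2πi/3) is a primitive cube root of unity, so K = Q(∛701, ω). Now [Q(∛701):Q] = 3 (since 701 is not a perfect cube, x^3 - 701 is irreducible) and [Q(ω):Q] = 2. Both 2 and 3 divide [K:Q], and [K:Q] ≤ 3·2 = 6, so [K:Q] = 6. (Equivalently: Q(∛701) ⊂ R but ω ∉ R, so [K : Q(∛701)] = 2.)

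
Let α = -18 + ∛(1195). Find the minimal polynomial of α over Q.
m_α(x) = x^3 + 54x^2 + 972x + 4637

Set β = α + 18 = ∛(1195), so β^3 = 1195. Then (α + 18)^3 - 1195 = 0, i.e. α is a root of g(x) = (x + 18)^3 - 1195 = x^3 + 54x^2 + 972x + 4637. Since g(x) = h(x + 18) where h(x) = x^3 - 1195, and h is irreducible over Q (because 1195 is not a perfect cube, so h has no rational root, and a monic cubic with no rational root is irreducible), g is also irreducible (irreducibility is preserved under the substitution x → x + 18). Hence m_α(x) = x^3 + 54x^2 + 972x + 4637.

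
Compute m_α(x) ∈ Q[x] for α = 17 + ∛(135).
m_α(x) = x^3 - 51x^2 + 867x - 5048

Set β = α - 17 = ∛(135), so β^3 = 135. Then (α - 17)^3 - 135 = 0, i.e. α is a root of g(x) = (x - 17)^3 - 135 = x^3 - 51x^2 + 867x - 5048. Since g(x) = h(x - 17) where h(x) = x^3 - 135, and h is irreducible over Q (because 135 is not a perfect cube, so h has no rational root, and a monic cubic with no rational root is irreducible), g is also irreducible (irreducibility is preserved under the substitution x → x - 17). Hence m_α(x) = x^3 - 51x^2 + 867x - 5048.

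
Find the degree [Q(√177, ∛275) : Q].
[Q(√177, ∛275) : Q] = 6

Let L = Q(√177, ∛275). Since Q(√177) ⊂ L and [Q(√177):Q] = 2, the tower law gives 2 | [L:Q]. Likewise Q(∛275) ⊂ L with [Q(∛275):Q] = 3 (because 275 is not a perfect cube), so 3 | [L:Q]. As gcd(2,3) = 1, [L:Q] is divisible by 6. Conversely L is generated over Q by √177 and ∛275, so [L:Q] ≤ 2·3 = 6. Therefore [Q(√177, ∛275) : Q] = 6.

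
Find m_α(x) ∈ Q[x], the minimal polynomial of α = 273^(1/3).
m_α(x) = x^3 - 273

α satisfies α^3 = 273, so x^3 - 273 annihilates α. By the rational root test, a rational root p/q (in lowest terms) of x^3 - 273 would satisfy p^3 = 273 q^3, forcing q = 1 and p^3 = 273; but 273 is not a perfect cube, contradiction. A monic cubic over Q with no rational root is irreducible (any nontrivial factorization would include a linear factor). Hence x^3 - 273 is the minimal polynomial of α, and in particular [Q(α):Q] = 3.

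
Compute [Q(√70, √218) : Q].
[Q(√70, √218) : Q] = 4

[Q(√70):Q] = 2 (min poly x^2 - 70, irreducible since 70 is squarefree > 1). For the top step, suppose √218 ∈ Q(√70), say √218 = c + d√70 with c, d ∈ Q. Squaring: 218 = c^2 + 70d^2 + 2cd√70. Since √70 ∉ Q this forces 2cd = 0. If d = 0 then √218 = c ∈ Q, contradicting 218 squarefree > 1. If c = 0 then 218 = 70d^2, so 70·218 = (70d)^2 is a perfect square in Q — but 70·218 = 15260 is not a perfect square (since 70 and 218 are distinct squarefree integers). Contradiction. Hence √218 ∉ Q(√70), so x^2 - 218 stays irreducible over Q(√70) and [Q(√70, √218) : Q(√70)] = 2. By the tower law, [Q(√70, √218) : Q] = 2 · 2 = 4.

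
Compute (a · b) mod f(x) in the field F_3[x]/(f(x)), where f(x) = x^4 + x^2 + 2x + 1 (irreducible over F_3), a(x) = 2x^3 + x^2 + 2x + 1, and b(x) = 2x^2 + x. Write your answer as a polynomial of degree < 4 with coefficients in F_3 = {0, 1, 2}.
a · b ≡ x^3 + x^2 + x + 2 (mod f(x))

Multiply in F_3[x]: a(x)·b(x) = (2x^3 + x^2 + 2x + 1)·(2x^2 + x) = x^5 + x^4 + 2x^3 + x^2 + x. This has degree ≥ 4, so divide by f(x) over F_3: x^5 + x^4 + 2x^3 + x^2 + x = (x + 1)·(x^4 + x^2 + 2x + 1) + (x^3 + x^2 + x + 2). Hence a·b ≡ x^3 + x^2 + x + 2 (mod f). (F_3[x]/(f) is a field with 3^4 = 81 elements since f is irreducible of degree 4.)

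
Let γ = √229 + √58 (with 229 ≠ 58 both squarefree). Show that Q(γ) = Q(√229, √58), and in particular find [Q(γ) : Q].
[Q(γ) : Q] = 4 (equivalently, Q(γ) = Q(√229, √58))

Obviously Q(γ) ⊆ Q(√229, √58), and [Q(√229, √58):Q] = 4 (since 229, 58 are distinct squarefree integers > 1 with 13282 not a perfect square). To show equality we compute the minimal polynomial of γ. From γ = √229 + √58: γ^2 = 229 + 2√(13282) + 58 = 287 + 2√(13282), so γ^2 - 287 = 2√(13282); squaring, (γ^2 - 287)^2 = 4·13282, i.e. γ^4 - 574γ^2 + 82369 - 53128 = 0, i.e. γ^4 - 574γ^2 + 29241 = 0. So γ is a root of x^4 - 574x^2 + 29241. This polynomial is irreducible over Q: it has no rational root (each ±√229 ± √58 is irrational), and any factorization into two quadratics over Q would force √(13282) ∈ Q (pairing opposite roots) or √229, √58 ∈ Q (other pairings), all impossible. Hence [Q(γ):Q] = 4 = [Q(√229, √58):Q], so Q(γ) = Q(√229, √58).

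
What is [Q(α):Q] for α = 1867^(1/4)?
[Q(α):Q] = 4

α is a root of x^4 - 1867. By Eisenstein's criterion at the prime p = 1867 (which divides the constant term 1867 but p^2 = 3485689 does not, since 1867 is squarefree), x^4 - 1867 is irreducible over Q. Hence [Q(α):Q] = 4.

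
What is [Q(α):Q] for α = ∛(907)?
[Q(α):Q] = 3

The minimal polynomial of α is x^3 - 907, irreducible over Q since 907 is not a perfect cube (so x^3 - 907 has no rational root). Hence [Q(α):Q] = deg(m_α) = 3.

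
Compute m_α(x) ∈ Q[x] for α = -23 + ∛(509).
m_α(x) = x^3 + 69x^2 + 1587x + 11658

Set β = α + 23 = ∛(509), so β^3 = 509. Then (α + 23)^3 - 509 = 0, i.e. α is a root of g(x) = (x + 23)^3 - 509 = x^3 + 69x^2 + 1587x + 11658. Since g(x) = h(x + 23) where h(x) = x^3 - 509, and h is irreducible over Q (because 509 is not a perfect cube, so h has no rational root, and a monic cubic with no rational root is irreducible), g is also irreducible (irreducibility is preserved under the substitution x → x + 23). Hence m_α(x) = x^3 + 69x^2 + 1587x + 11658.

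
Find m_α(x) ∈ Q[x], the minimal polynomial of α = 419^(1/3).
m_α(x) = x^3 - 419

α satisfies α^3 = 419, so x^3 - 419 annihilates α. By the rational root test, a rational root p/q (in lowest terms) of x^3 - 419 would satisfy p^3 = 419 q^3, forcing q = 1 and p^3 = 419; but 419 is not a perfect cube, contradiction. A monic cubic over Q with no rational root is irreducible (any nontrivial factorization would include a linear factor). Hence x^3 - 419 is the minimal polynomial of α, and in particular [Q(α):Q] = 3.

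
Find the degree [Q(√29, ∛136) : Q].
[Q(√29, ∛136) : Q] = 6

Let L = Q(√29, ∛136). Since Q(√29) ⊂ L and [Q(√29):Q] = 2, the tower law gives 2 | [L:Q]. Likewise Q(∛136) ⊂ L with [Q(∛136):Q] = 3 (because 136 is not a perfect cube), so 3 | [L:Q]. As gcd(2,3) = 1, [L:Q] is divisible by 6. Conversely L is generated over Q by √29 and ∛136, so [L:Q] ≤ 2·3 = 6. Therefore [Q(√29, ∛136) : Q] = 6.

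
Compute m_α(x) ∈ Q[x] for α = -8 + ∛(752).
m_α(x) = x^3 + 24x^2 + 192x - 240

Set β = α + 8 = ∛(752), so β^3 = 752. Then (α + 8)^3 - 752 = 0, i.e. α is a root of g(x) = (x + 8)^3 - 752 = x^3 + 24x^2 + 192x - 240. Since g(x) = h(x + 8) where h(x) = x^3 - 752, and h is irreducible over Q (because 752 is not a perfect cube, so h has no rational root, and a monic cubic with no rational root is irreducible), g is also irreducible (irreducibility is preserved under the substitution x → x + 8). Hence m_α(x) = x^3 + 24x^2 + 192x - 240.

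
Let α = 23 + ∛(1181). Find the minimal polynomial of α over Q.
m_α(x) = x^3 - 69x^2 + 1587x - 13348

Set β = α - 23 = ∛(1181), so β^3 = 1181. Then (α - 23)^3 - 1181 = 0, i.e. α is a root of g(x) = (x - 23)^3 - 1181 = x^3 - 69x^2 + 1587x - 13348. Since g(x) = h(x - 23) where h(x) = x^3 - 1181, and h is irreducible over Q (because 1181 is not a perfect cube, so h has no rational root, and a monic cubic with no rational root is irreducible), g is also irreducible (irreducibility is preserved under the substitution x → x - 23). Hence m_α(x) = x^3 - 69x^2 + 1587x - 13348.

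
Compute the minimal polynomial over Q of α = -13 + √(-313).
m_α(x) = x^2 + 26x + 482

From α + 13 = √(-313), squaring gives (α + 13)^2 = -313, i.e. α^2 + 26α + 169 = -313, so α^2 + 26α + 482 = 0. The discriminant of x^2 + 26x + 482 is (26)^2 - 4·(482) = 676 - 1928 = -1252, and 4·(-313) is not a perfect square in Q since -313 is squarefree and ≠ 1. Hence x^2 + 26x + 482 is irreducible over Q and is the minimal polynomial of α.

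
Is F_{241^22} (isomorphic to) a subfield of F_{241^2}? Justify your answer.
No: F_{241^22} is not a subfield of F_{241^2}

F_{p^m} embeds in F_{p^n} iff m | n. Here 22 ∤ 2 (since 2 = 0·22 + 2 with remainder 2 ≠ 0), so F_{241^22} is not a subfield of F_{241^2}. Equivalently: if it were, the tower law would give 22 = [F_{241^22}:F_241] dividing [F_{241^2}:F_241] = 2, contradiction.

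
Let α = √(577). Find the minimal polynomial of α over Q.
m_α(x) = x^2 - 577

α satisfies α^2 - 577 = 0, so x^2 - 577 annihilates α. Since d = 577 is squarefree and ≠ 1, it is not a perfect square in Q, so x^2 - 577 has no rational root and is therefore irreducible over Q (a degree-2 polynomial over a field is irreducible iff it has no root). Hence m_α(x) = x^2 - 577.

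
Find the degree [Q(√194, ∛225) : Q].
[Q(√194, ∛225) : Q] = 6

Let L = Q(√194, ∛225). Since Q(√194) ⊂ L and [Q(√194):Q] = 2, the tower law gives 2 | [L:Q]. Likewise Q(∛225) ⊂ L with [Q(∛225):Q] = 3 (because 225 is not a perfect cube), so 3 | [L:Q]. As gcd(2,3) = 1, [L:Q] is divisible by 6. Conversely L is generated over Q by √194 and ∛225, so [L:Q] ≤ 2·3 = 6. Therefore [Q(√194, ∛225) : Q] = 6.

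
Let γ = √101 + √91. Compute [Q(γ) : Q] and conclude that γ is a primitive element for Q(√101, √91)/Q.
[Q(γ) : Q] = 4 (equivalently, Q(γ) = Q(√101, √91))

Obviously Q(γ) ⊆ Q(√101, √91), and [Q(√101, √91):Q] = 4 (since 101, 91 are distinct squarefree integers > 1 with 9191 not a perfect square). To show equality we compute the minimal polynomial of γ. From γ = √101 + √91: γ^2 = 101 + 2√(9191) + 91 = 192 + 2√(9191), so γ^2 - 192 = 2√(9191); squaring, (γ^2 - 192)^2 = 4·9191, i.e. γ^4 - 384γ^2 + 36864 - 36764 = 0, i.e. γ^4 - 384γ^2 + 100 = 0. So γ is a root of x^4 - 384x^2 + 100. This polynomial is irreducible over Q: it has no rational root (each ±√101 ± √91 is irrational), and any factorization into two quadratics over Q would force √(9191) ∈ Q (pairing opposite roots) or √101, √91 ∈ Q (other pairings), all impossible. Hence [Q(γ):Q] = 4 = [Q(√101, √91):Q], so Q(γ) = Q(√101, √91).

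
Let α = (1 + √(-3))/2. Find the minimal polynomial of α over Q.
m_α(x) = x^2 - x + 1

From 2α - 1 = √(-3), squaring gives (2α - 1)^2 = -3, i.e. 4α^2 - 4α + 1 = -3, so α^2 - α + (1 + 3)/4 = 0. Since -3 ≡ 1 (mod 4), (1 + 3)/4 = 1 ∈ Z. The polynomial x^2 - x + 1 has discriminant 1 - 4·(1) = -3, which is not a perfect square in Q (d = -3 is squarefree and ≠ 1), so x^2 - x + 1 is irreducible over Q. It is the minimal polynomial of α.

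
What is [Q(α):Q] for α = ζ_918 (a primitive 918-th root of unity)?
[Q(α):Q] = 288

The minimal polynomial of ζ_918 over Q is the 918-th cyclotomic polynomial Φ_918(x), which is irreducible over Q and has degree φ(918) = 288. Hence [Q(α):Q] = φ(918) = 288.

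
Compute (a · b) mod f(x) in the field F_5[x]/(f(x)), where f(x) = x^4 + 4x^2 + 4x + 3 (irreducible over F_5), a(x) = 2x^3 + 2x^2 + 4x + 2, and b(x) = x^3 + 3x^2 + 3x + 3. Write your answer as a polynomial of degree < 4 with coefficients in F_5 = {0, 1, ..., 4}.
a · b ≡ x^3 + 4x^2 + 2x + 2 (mod f(x))

Multiply in F_5[x]: a(x)·b(x) = (2x^3 + 2x^2 + 4x + 2)·(x^3 + 3x^2 + 3x + 3) = 2x^6 + 3x^5 + x^4 + x^3 + 4x^2 + 3x + 1. This has degree ≥ 4, so divide by f(x) over F_5: 2x^6 + 3x^5 + x^4 + x^3 + 4x^2 + 3x + 1 = (2x^2 + 3x + 3)·(x^4 + 4x^2 + 4x + 3) + (x^3 + 4x^2 + 2x + 2). Hence a·b ≡ x^3 + 4x^2 + 2x + 2 (mod f). (F_5[x]/(f) is a field with 5^4 = 625 elements since f is irreducible of degree 4.)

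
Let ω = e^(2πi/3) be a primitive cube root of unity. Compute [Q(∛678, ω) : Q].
[Q(∛678, ω) : Q] = 6

[Q(∛678):Q] = 3 (min poly x^3 - 678, irreducible since 678 is not a perfect cube). [Q(ω):Q] = 2 (min poly x^2 + x + 1). Since Q(∛678) ⊂ R and ω ∉ R, we have ω ∉ Q(∛678), so x^2 + x + 1 remains irreducible over Q(∛678) and [Q(∛678, ω) : Q(∛678)] = 2. By the tower law, [Q(∛678, ω) : Q] = 3 · 2 = 6. (In fact Q(∛678, ω) is the splitting field of x^3 - 678 over Q.)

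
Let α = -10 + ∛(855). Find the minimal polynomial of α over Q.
m_α(x) = x^3 + 30x^2 + 300x + 145

Set β = α + 10 = ∛(855), so β^3 = 855. Then (α + 10)^3 - 855 = 0, i.e. α is a root of g(x) = (x + 10)^3 - 855 = x^3 + 30x^2 + 300x + 145. Since g(x) = h(x + 10) where h(x) = x^3 - 855, and h is irreducible over Q (because 855 is not a perfect cube, so h has no rational root, and a monic cubic with no rational root is irreducible), g is also irreducible (irreducibility is preserved under the substitution x → x + 10). Hence m_α(x) = x^3 + 30x^2 + 300x + 145.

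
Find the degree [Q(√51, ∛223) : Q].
[Q(√51, ∛223) : Q] = 6

Let L = Q(√51, ∛223). Since Q(√51) ⊂ L and [Q(√51):Q] = 2, the tower law gives 2 | [L:Q]. Likewise Q(∛223) ⊂ L with [Q(∛223):Q] = 3 (because 223 is not a perfect cube), so 3 | [L:Q]. As gcd(2,3) = 1, [L:Q] is divisible by 6. Conversely L is generated over Q by √51 and ∛223, so [L:Q] ≤ 2·3 = 6. Therefore [Q(√51, ∛223) : Q] = 6.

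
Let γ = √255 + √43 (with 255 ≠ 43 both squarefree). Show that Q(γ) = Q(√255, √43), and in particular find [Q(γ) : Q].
[Q(γ) : Q] = 4 (equivalently, Q(γ) = Q(√255, √43))

Obviously Q(γ) ⊆ Q(√255, √43), and [Q(√255, √43):Q] = 4 (since 255, 43 are distinct squarefree integers > 1 with 10965 not a perfect square). To show equality we compute the minimal polynomial of γ. From γ = √255 + √43: γ^2 = 255 + 2√(10965) + 43 = 298 + 2√(10965), so γ^2 - 298 = 2√(10965); squaring, (γ^2 - 298)^2 = 4·10965, i.e. γ^4 - 596γ^2 + 88804 - 43860 = 0, i.e. γ^4 - 596γ^2 + 44944 = 0. So γ is a root of x^4 - 596x^2 + 44944. This polynomial is irreducible over Q: it has no rational root (each ±√255 ± √43 is irrational), and any factorization into two quadratics over Q would force √(10965) ∈ Q (pairing opposite roots) or √255, √43 ∈ Q (other pairings), all impossible. Hence [Q(γ):Q] = 4 = [Q(√255, √43):Q], so Q(γ) = Q(√255, √43).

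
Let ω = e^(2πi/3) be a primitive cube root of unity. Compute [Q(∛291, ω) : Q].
[Q(∛291, ω) : Q] = 6

[Q(∛291):Q] = 3 (min poly x^3 - 291, irreducible since 291 is not a perfect cube). [Q(ω):Q] = 2 (min poly x^2 + x + 1). Since Q(∛291) ⊂ R and ω ∉ R, we have ω ∉ Q(∛291), so x^2 + x + 1 remains irreducible over Q(∛291) and [Q(∛291, ω) : Q(∛291)] = 2. By the tower law, [Q(∛291, ω) : Q] = 3 · 2 = 6. (In fact Q(∛291, ω) is the splitting field of x^3 - 291 over Q.)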